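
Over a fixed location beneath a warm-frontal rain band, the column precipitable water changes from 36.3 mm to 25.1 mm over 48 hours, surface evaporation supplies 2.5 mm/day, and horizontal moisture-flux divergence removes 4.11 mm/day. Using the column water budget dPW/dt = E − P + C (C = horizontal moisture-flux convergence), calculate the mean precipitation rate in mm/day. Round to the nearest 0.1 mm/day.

P ≈ 4.0 mm/day

dPW/dt = (25.1 − 36.3) mm / (48/24 day) = -5.600 mm/day.
P = E + C − dPW/dt = 2.5 + (-4.11) − (-5.600) = 4.0 mm/day.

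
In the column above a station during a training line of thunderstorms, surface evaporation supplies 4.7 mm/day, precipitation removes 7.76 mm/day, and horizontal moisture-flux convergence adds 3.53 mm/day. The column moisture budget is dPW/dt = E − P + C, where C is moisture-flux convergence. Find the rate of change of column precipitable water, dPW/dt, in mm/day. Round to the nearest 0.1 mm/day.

dPW/dt ≈ 0.5 mm/day

dPW/dt = E − P + C = 4.7 − 7.76 + (3.53) = 0.5 mm/day.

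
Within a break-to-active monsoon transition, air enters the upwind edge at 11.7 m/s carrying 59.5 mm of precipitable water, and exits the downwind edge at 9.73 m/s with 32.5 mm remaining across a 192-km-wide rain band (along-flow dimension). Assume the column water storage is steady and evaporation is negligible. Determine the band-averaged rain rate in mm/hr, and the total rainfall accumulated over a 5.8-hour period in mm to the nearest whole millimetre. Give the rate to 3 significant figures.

Column moisture flux per unit crosswind length is F = V × PW.
Inflow: F_in = 11.7 × 59.5 = 696.15 mm·m/s
Outflow: F_out = 9.73 × 32.5 = 316.225 mm·m/s
Steady-state rate R = (F_in − F_out)/L = (696.15 − 316.225) / 192000 m = 1.979e-03 mm/s.
R = 1.979e-03 × 3600 = 7.12 mm/hr.
Over 5.8 h: total = 7.12 × 5.8 = 41.296 ≈ 41 mm.

R ≈ 7.12 mm/hr; total ≈ 41 mm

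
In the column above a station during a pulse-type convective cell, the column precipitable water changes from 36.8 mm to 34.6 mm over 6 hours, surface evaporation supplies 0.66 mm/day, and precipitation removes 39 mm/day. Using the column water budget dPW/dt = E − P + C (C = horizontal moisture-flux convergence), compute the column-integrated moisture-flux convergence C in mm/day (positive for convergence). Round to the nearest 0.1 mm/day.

C ≈ 29.5 mm/day

dPW/dt = (34.6 − 36.8) mm / (6/24 day) = -8.800 mm/day.
C = dPW/dt − E + P = (-8.800) − 0.66 + 39 = 29.5 mm/day.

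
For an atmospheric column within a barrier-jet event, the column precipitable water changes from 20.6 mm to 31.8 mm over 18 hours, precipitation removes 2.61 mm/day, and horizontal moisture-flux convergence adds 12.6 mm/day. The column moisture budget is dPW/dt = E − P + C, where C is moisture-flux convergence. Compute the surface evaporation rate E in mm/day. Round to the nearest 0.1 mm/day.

E ≈ 4.9 mm/day

dPW/dt = (31.8 − 20.6) mm / (18/24 day) = +14.933 mm/day.
E = dPW/dt + P − C = (+14.933) + 2.61 − (12.6) = 4.9 mm/day.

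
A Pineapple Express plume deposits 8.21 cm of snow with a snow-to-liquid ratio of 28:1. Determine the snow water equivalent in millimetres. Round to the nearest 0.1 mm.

SWE = snow depth / ratio = 8.21 cm / 28 = 0.293 cm = 2.9 mm.

SWE ≈ 2.9 mm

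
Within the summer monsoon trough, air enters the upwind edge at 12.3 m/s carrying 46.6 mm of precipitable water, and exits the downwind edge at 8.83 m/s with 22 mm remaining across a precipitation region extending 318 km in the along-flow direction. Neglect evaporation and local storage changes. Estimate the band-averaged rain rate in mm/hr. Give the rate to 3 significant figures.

Column moisture flux per unit crosswind length is F = V × PW.
Inflow: F_in = 12.3 × 46.6 = 573.18 mm·m/s
Outflow: F_out = 8.83 × 22 = 194.26 mm·m/s
Steady-state rate R = (F_in − F_out)/L = (573.18 − 194.26) / 318000 m = 1.192e-03 mm/s.
R = 1.192e-03 × 3600 = 4.29 mm/hr.

R ≈ 4.29 mm/hr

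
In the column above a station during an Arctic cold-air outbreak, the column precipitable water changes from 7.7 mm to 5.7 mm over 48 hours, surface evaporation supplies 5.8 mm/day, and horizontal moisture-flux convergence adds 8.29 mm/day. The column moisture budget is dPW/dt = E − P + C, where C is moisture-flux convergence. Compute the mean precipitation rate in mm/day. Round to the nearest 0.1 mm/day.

P ≈ 15.1 mm/day

dPW/dt = (5.7 − 7.7) mm / (48/24 day) = -1.000 mm/day.
P = E + C − dPW/dt = 5.8 + (8.29) − (-1.000) = 15.1 mm/day.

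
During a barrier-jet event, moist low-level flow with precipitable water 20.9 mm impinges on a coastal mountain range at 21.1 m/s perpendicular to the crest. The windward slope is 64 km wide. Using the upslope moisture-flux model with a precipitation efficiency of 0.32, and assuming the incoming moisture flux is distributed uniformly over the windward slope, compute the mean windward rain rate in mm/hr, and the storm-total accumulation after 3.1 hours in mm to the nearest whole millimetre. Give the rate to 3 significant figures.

R ≈ 7.94 mm/hr; total ≈ 25 mm

Incoming column moisture flux per unit ridge length: F = V × PW = 21.1 × 20.9 = 440.99 mm·m/s.
Spread over the 64 km slope with efficiency ε = 0.32: R = ε·F/W = 0.32 × 440.99 / 64000 m = 2.205e-03 mm/s.
R = 2.205e-03 × 3600 = 7.94 mm/hr.
Over 3.1 h: total = 7.94 × 3.1 = 24.614 ≈ 25 mm.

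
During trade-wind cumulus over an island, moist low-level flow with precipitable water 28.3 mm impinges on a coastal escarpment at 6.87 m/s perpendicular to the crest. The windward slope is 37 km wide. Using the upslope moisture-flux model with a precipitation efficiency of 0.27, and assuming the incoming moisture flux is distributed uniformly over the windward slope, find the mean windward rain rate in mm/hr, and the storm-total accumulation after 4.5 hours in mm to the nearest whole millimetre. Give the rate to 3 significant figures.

Incoming column moisture flux per unit ridge length: F = V × PW = 6.87 × 28.3 = 194.421 mm·m/s.
Spread over the 37 km slope with efficiency ε = 0.27: R = ε·F/W = 0.27 × 194.421 / 37000 m = 1.419e-03 mm/s.
R = 1.419e-03 × 3600 = 5.11 mm/hr.
Over 4.5 h: total = 5.11 × 4.5 = 22.995 ≈ 23 mm.

R ≈ 5.11 mm/hr; total ≈ 23 mm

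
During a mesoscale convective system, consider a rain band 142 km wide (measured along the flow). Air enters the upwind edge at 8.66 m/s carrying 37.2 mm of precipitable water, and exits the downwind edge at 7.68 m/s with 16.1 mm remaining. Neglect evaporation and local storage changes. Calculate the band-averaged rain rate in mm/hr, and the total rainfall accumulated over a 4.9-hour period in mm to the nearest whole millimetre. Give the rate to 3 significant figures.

Column moisture flux per unit crosswind length is F = V × PW.
Inflow: F_in = 8.66 × 37.2 = 322.152 mm·m/s
Outflow: F_out = 7.68 × 16.1 = 123.648 mm·m/s
Steady-state rate R = (F_in − F_out)/L = (322.152 − 123.648) / 142000 m = 1.398e-03 mm/s.
R = 1.398e-03 × 3600 = 5.03 mm/hr.
Over 4.9 h: total = 5.03 × 4.9 = 24.647 ≈ 25 mm.

R ≈ 5.03 mm/hr; total ≈ 25 mm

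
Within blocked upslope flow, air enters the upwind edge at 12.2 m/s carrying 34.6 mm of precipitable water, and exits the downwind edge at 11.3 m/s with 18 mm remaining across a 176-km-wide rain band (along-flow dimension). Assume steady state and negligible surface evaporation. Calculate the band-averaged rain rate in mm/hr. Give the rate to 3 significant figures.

Column moisture flux per unit crosswind length is F = V × PW.
Inflow: F_in = 12.2 × 34.6 = 422.12 mm·m/s
Outflow: F_out = 11.3 × 18 = 203.4 mm·m/s
Steady-state rate R = (F_in − F_out)/L = (422.12 − 203.4) / 176000 m = 1.243e-03 mm/s.
R = 1.243e-03 × 3600 = 4.47 mm/hr.

R ≈ 4.47 mm/hr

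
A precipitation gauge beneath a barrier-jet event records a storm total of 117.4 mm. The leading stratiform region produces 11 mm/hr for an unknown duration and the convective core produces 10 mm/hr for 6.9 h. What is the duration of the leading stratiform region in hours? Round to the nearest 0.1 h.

Known phases: 10 × 6.9 = 69 mm.
Remaining depth = 117.4 − 69 = 48.4 mm.
Duration = 48.4 / 11 = 4.4 h.

duration ≈ 4.4 h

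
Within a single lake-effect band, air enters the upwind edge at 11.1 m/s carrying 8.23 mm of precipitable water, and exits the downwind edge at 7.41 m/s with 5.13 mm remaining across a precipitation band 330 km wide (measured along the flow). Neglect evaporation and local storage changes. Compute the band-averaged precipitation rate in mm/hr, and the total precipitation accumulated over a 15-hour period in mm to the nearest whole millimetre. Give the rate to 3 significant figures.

R ≈ 0.582 mm/hr; total ≈ 9 mm

Column moisture flux per unit crosswind length is F = V × PW.
Inflow: F_in = 11.1 × 8.23 = 91.353 mm·m/s
Outflow: F_out = 7.41 × 5.13 = 38.0133 mm·m/s
Steady-state rate R = (F_in − F_out)/L = (91.353 − 38.0133) / 330000 m = 1.616e-04 mm/s.
R = 1.616e-04 × 3600 = 0.582 mm/hr.
Over 15 h: total = 0.582 × 15 = 8.73 ≈ 9 mm.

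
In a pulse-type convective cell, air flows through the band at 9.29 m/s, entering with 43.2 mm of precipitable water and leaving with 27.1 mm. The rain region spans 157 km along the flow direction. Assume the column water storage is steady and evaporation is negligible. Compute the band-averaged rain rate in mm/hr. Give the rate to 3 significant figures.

R ≈ 3.43 mm/hr

Column moisture flux per unit crosswind length is F = V × PW.
Inflow: F_in = 9.29 × 43.2 = 401.328 mm·m/s
Outflow: F_out = 9.29 × 27.1 = 251.759 mm·m/s
Steady-state rate R = (F_in − F_out)/L = (401.328 − 251.759) / 157000 m = 9.527e-04 mm/s.
R = 9.527e-04 × 3600 = 3.43 mm/hr.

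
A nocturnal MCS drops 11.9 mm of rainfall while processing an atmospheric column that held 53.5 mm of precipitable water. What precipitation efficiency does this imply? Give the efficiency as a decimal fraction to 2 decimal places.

ε = rainfall / PW = 11.9 / 53.5 = 0.22.

ε ≈ 0.22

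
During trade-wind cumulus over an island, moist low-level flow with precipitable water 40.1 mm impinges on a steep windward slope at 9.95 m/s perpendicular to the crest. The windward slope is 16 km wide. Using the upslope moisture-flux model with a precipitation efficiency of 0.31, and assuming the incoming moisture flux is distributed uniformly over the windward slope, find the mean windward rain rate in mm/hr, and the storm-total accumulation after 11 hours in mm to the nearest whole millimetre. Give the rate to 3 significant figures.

R ≈ 27.8 mm/hr; total ≈ 306 mm

Incoming column moisture flux per unit ridge length: F = V × PW = 9.95 × 40.1 = 398.995 mm·m/s.
Spread over the 16 km slope with efficiency ε = 0.31: R = ε·F/W = 0.31 × 398.995 / 16000 m = 7.731e-03 mm/s.
R = 7.731e-03 × 3600 = 27.8 mm/hr.
Over 11 h: total = 27.8 × 11 = 305.8 ≈ 306 mm.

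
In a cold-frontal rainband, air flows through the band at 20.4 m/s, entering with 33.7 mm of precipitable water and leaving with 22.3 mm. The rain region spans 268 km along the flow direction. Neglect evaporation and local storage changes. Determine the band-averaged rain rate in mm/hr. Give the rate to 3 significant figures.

Column moisture flux per unit crosswind length is F = V × PW.
Inflow: F_in = 20.4 × 33.7 = 687.48 mm·m/s
Outflow: F_out = 20.4 × 22.3 = 454.92 mm·m/s
Steady-state rate R = (F_in − F_out)/L = (687.48 − 454.92) / 268000 m = 8.678e-04 mm/s.
R = 8.678e-04 × 3600 = 3.12 mm/hr.

R ≈ 3.12 mm/hr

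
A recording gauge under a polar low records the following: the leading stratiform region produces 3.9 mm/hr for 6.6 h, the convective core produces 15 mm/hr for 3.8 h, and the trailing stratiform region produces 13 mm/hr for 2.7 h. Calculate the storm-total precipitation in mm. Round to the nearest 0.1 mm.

Total = Σ Rᵢ Δtᵢ = 3.9 × 6.6 + 15 × 3.8 + 13 × 2.7
      = 25.74 + 57 + 35.1 = 117.8 mm.

total ≈ 117.8 mm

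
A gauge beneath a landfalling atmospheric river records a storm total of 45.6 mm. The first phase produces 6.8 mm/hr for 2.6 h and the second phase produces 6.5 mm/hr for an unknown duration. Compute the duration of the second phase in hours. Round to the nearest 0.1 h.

Known phases: 6.8 × 2.6 = 17.68 mm.
Remaining depth = 45.6 − 17.68 = 27.92 mm.
Duration = 27.92 / 6.5 = 4.3 h.

duration ≈ 4.3 h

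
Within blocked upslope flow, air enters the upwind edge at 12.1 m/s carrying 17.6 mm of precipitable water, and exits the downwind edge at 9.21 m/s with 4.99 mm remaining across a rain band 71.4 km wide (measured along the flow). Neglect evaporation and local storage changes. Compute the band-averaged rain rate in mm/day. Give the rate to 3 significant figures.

R ≈ 202 mm/day

Column moisture flux per unit crosswind length is F = V × PW.
Inflow: F_in = 12.1 × 17.6 = 212.96 mm·m/s
Outflow: F_out = 9.21 × 4.99 = 45.9579 mm·m/s
Steady-state rate R = (F_in − F_out)/L = (212.96 − 45.9579) / 71400 m = 2.339e-03 mm/s.
R = 2.339e-03 × 3600 × 24 = 202 mm/day.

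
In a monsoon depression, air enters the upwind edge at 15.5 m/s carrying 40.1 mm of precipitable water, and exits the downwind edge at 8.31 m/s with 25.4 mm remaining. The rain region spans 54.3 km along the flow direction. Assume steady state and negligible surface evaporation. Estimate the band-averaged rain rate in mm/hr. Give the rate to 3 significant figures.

Column moisture flux per unit crosswind length is F = V × PW.
Inflow: F_in = 15.5 × 40.1 = 621.55 mm·m/s
Outflow: F_out = 8.31 × 25.4 = 211.074 mm·m/s
Steady-state rate R = (F_in − F_out)/L = (621.55 − 211.074) / 54300 m = 7.559e-03 mm/s.
R = 7.559e-03 × 3600 = 27.2 mm/hr.

R ≈ 27.2 mm/hr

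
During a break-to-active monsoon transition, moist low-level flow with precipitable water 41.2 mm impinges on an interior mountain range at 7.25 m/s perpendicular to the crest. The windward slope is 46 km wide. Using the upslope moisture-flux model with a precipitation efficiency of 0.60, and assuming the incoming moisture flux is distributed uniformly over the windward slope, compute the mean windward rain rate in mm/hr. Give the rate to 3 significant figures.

Incoming column moisture flux per unit ridge length: F = V × PW = 7.25 × 41.2 = 298.7 mm·m/s.
Spread over the 46 km slope with efficiency ε = 0.60: R = ε·F/W = 0.60 × 298.7 / 46000 m = 3.896e-03 mm/s.
R = 3.896e-03 × 3600 = 14.0 mm/hr.

R ≈ 14.0 mm/hr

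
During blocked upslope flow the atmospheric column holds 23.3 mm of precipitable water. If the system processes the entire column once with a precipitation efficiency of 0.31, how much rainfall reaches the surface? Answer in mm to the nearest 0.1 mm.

Rainfall = ε × PW = 0.31 × 23.3 = 7.2 mm.

rainfall ≈ 7.2 mm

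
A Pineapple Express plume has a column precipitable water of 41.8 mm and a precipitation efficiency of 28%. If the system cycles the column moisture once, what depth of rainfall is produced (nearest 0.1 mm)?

Rainfall = ε × PW = 0.28 × 41.8 = 11.7 mm.

rainfall ≈ 11.7 mm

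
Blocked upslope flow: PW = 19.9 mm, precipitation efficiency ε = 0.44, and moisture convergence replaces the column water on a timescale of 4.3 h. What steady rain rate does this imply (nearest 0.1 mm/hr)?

Each overturning extracts ε × PW = 0.44 × 19.9 = 8.756 mm.
Rate = ε·PW / τ = 8.756 / 4.3 h = 2.0 mm/hr.

R ≈ 2.0 mm/hr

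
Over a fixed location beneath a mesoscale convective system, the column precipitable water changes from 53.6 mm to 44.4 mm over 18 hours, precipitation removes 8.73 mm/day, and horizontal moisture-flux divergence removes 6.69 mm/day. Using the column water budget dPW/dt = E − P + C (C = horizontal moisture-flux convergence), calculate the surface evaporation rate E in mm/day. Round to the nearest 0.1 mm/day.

dPW/dt = (44.4 − 53.6) mm / (18/24 day) = -12.267 mm/day.
E = dPW/dt + P − C = (-12.267) + 8.73 − (-6.69) = 3.2 mm/day.

E ≈ 3.2 mm/day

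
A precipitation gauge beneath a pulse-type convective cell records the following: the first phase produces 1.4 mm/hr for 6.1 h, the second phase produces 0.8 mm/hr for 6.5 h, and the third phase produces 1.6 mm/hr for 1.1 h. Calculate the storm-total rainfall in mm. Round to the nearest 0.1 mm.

total ≈ 15.5 mm

Total = Σ Rᵢ Δtᵢ = 1.4 × 6.1 + 0.8 × 6.5 + 1.6 × 1.1
      = 8.54 + 5.2 + 1.76 = 15.5 mm.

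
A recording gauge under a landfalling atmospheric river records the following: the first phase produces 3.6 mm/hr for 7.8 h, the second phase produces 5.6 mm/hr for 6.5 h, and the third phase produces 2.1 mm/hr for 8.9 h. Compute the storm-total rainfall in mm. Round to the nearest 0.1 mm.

Total = Σ Rᵢ Δtᵢ = 3.6 × 7.8 + 5.6 × 6.5 + 2.1 × 8.9
      = 28.08 + 36.4 + 18.69 = 83.2 mm.

total ≈ 83.2 mm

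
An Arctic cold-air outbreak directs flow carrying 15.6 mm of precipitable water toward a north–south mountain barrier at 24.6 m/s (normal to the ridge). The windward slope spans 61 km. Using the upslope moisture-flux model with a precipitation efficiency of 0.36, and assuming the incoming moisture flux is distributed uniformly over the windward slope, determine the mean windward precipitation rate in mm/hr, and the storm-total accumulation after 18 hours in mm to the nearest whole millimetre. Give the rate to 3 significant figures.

Incoming column moisture flux per unit ridge length: F = V × PW = 24.6 × 15.6 = 383.76 mm·m/s.
Spread over the 61 km slope with efficiency ε = 0.36: R = ε·F/W = 0.36 × 383.76 / 61000 m = 2.265e-03 mm/s.
R = 2.265e-03 × 3600 = 8.15 mm/hr.
Over 18 h: total = 8.15 × 18 = 146.7 ≈ 147 mm.

R ≈ 8.15 mm/hr; total ≈ 147 mm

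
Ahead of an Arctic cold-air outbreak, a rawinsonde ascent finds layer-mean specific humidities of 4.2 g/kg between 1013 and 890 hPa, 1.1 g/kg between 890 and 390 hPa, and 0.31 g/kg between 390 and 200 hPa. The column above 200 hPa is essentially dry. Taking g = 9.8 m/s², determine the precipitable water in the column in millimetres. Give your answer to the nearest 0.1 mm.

PW ≈ 11.5 mm

Precipitable water is the column-integrated vapour mass per unit area: PW = (1/g) Σ q̄ Δp, with q in kg/kg and Δp in Pa (1 kg/m² of water = 1 mm).
Layer 1013–890 hPa: Δp = 123 hPa = 12300 Pa, q̄ = 0.0042 kg/kg → 0.0042 × 12300 / 9.8 = 5.27 mm
Layer 890–390 hPa: Δp = 500 hPa = 50000 Pa, q̄ = 0.0011 kg/kg → 0.0011 × 50000 / 9.8 = 5.61 mm
Layer 390–200 hPa: Δp = 190 hPa = 19000 Pa, q̄ = 0.00031 kg/kg → 0.00031 × 19000 / 9.8 = 0.60 mm
PW = 5.27 + 5.61 + 0.60 = 11.48 ≈ 11.5 mm.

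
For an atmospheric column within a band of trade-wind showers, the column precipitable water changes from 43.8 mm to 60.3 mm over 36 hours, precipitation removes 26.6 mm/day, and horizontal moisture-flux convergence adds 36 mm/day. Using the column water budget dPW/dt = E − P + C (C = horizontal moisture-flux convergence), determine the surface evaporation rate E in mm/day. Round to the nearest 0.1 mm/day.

E ≈ 1.6 mm/day

dPW/dt = (60.3 − 43.8) mm / (36/24 day) = +11.000 mm/day.
E = dPW/dt + P − C = (+11.000) + 26.6 − (36) = 1.6 mm/day.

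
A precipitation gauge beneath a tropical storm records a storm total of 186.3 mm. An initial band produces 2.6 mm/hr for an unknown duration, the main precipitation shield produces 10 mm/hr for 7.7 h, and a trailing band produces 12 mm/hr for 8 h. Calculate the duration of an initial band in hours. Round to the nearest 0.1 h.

Known phases: 10 × 7.7 + 12 × 8 = 77 + 96 = 173 mm.
Remaining depth = 186.3 − 173 = 13.3 mm.
Duration = 13.3 / 2.6 = 5.1 h.

duration ≈ 5.1 h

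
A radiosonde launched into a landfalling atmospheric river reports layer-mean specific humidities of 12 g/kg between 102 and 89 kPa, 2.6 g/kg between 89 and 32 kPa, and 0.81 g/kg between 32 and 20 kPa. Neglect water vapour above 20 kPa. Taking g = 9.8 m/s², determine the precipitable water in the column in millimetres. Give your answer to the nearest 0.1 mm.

PW ≈ 32.0 mm

Precipitable water is the column-integrated vapour mass per unit area: PW = (1/g) Σ q̄ Δp, with q in kg/kg and Δp in Pa (1 kg/m² of water = 1 mm).
Layer 102–89 kPa: Δp = 130 hPa = 13000 Pa, q̄ = 0.012 kg/kg → 0.012 × 13000 / 9.8 = 15.92 mm
Layer 89–32 kPa: Δp = 570 hPa = 57000 Pa, q̄ = 0.0026 kg/kg → 0.0026 × 57000 / 9.8 = 15.12 mm
Layer 32–20 kPa: Δp = 120 hPa = 12000 Pa, q̄ = 0.00081 kg/kg → 0.00081 × 12000 / 9.8 = 0.99 mm
PW = 15.92 + 15.12 + 0.99 = 32.03 ≈ 32.0 mm.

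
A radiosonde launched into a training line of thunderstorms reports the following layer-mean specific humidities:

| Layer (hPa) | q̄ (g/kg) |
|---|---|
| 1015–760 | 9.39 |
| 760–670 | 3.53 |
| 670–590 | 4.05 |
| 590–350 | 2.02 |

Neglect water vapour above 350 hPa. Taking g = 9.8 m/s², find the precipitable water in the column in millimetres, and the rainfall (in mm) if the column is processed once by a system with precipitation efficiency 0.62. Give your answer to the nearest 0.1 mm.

PW ≈ 35.9 mm; rainfall ≈ 22.3 mm

Precipitable water is the column-integrated vapour mass per unit area: PW = (1/g) Σ q̄ Δp, with q in kg/kg and Δp in Pa (1 kg/m² of water = 1 mm).
Layer 1015–760 hPa: Δp = 255 hPa = 25500 Pa, q̄ = 0.00939 kg/kg → 0.00939 × 25500 / 9.8 = 24.43 mm
Layer 760–670 hPa: Δp = 90 hPa = 9000 Pa, q̄ = 0.00353 kg/kg → 0.00353 × 9000 / 9.8 = 3.24 mm
Layer 670–590 hPa: Δp = 80 hPa = 8000 Pa, q̄ = 0.00405 kg/kg → 0.00405 × 8000 / 9.8 = 3.31 mm
Layer 590–350 hPa: Δp = 240 hPa = 24000 Pa, q̄ = 0.00202 kg/kg → 0.00202 × 24000 / 9.8 = 4.95 mm
PW = 24.43 + 3.24 + 3.31 + 4.95 = 35.93 ≈ 35.9 mm.
Rainfall = ε × PW = 0.62 × 35.9 = 22.3 mm.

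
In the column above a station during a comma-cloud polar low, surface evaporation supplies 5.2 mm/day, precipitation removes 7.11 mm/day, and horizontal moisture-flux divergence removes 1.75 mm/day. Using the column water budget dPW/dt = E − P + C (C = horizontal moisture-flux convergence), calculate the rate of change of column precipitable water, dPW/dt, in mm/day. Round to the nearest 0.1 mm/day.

dPW/dt ≈ -3.7 mm/day

dPW/dt = E − P + C = 5.2 − 7.11 + (-1.75) = -3.7 mm/day.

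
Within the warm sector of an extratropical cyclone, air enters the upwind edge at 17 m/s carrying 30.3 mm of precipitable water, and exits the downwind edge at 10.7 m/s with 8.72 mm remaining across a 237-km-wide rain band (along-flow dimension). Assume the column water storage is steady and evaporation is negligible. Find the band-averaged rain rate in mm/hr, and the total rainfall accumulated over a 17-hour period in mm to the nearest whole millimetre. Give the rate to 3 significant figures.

R ≈ 6.41 mm/hr; total ≈ 109 mm

Column moisture flux per unit crosswind length is F = V × PW.
Inflow: F_in = 17 × 30.3 = 515.1 mm·m/s
Outflow: F_out = 10.7 × 8.72 = 93.304 mm·m/s
Steady-state rate R = (F_in − F_out)/L = (515.1 − 93.304) / 237000 m = 1.780e-03 mm/s.
R = 1.780e-03 × 3600 = 6.41 mm/hr.
Over 17 h: total = 6.41 × 17 = 108.97 ≈ 109 mm.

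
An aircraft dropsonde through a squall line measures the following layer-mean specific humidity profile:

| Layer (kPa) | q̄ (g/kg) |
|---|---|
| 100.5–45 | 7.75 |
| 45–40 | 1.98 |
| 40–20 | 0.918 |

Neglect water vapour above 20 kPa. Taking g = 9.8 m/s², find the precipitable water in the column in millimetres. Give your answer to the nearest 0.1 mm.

PW ≈ 46.8 mm

Precipitable water is the column-integrated vapour mass per unit area: PW = (1/g) Σ q̄ Δp, with q in kg/kg and Δp in Pa (1 kg/m² of water = 1 mm).
Layer 100.5–45 kPa: Δp = 555 hPa = 55500 Pa, q̄ = 0.00775 kg/kg → 0.00775 × 55500 / 9.8 = 43.89 mm
Layer 45–40 kPa: Δp = 50 hPa = 5000 Pa, q̄ = 0.00198 kg/kg → 0.00198 × 5000 / 9.8 = 1.01 mm
Layer 40–20 kPa: Δp = 200 hPa = 20000 Pa, q̄ = 0.000918 kg/kg → 0.000918 × 20000 / 9.8 = 1.87 mm
PW = 43.89 + 1.01 + 1.87 = 46.77 ≈ 46.8 mm.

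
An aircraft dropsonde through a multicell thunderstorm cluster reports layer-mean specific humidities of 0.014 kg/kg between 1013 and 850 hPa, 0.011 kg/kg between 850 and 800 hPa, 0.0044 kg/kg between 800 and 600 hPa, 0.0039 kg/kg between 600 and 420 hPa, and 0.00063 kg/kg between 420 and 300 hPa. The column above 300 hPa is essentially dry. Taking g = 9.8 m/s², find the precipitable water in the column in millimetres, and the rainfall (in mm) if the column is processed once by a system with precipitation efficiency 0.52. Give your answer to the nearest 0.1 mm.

PW ≈ 45.8 mm; rainfall ≈ 23.8 mm

Precipitable water is the column-integrated vapour mass per unit area: PW = (1/g) Σ q̄ Δp, with q in kg/kg and Δp in Pa (1 kg/m² of water = 1 mm).
Layer 1013–850 hPa: Δp = 163 hPa = 16300 Pa, q̄ = 0.014 kg/kg → 0.014 × 16300 / 9.8 = 23.29 mm
Layer 850–800 hPa: Δp = 50 hPa = 5000 Pa, q̄ = 0.011 kg/kg → 0.011 × 5000 / 9.8 = 5.61 mm
Layer 800–600 hPa: Δp = 200 hPa = 20000 Pa, q̄ = 0.0044 kg/kg → 0.0044 × 20000 / 9.8 = 8.98 mm
Layer 600–420 hPa: Δp = 180 hPa = 18000 Pa, q̄ = 0.0039 kg/kg → 0.0039 × 18000 / 9.8 = 7.16 mm
Layer 420–300 hPa: Δp = 120 hPa = 12000 Pa, q̄ = 0.00063 kg/kg → 0.00063 × 12000 / 9.8 = 0.77 mm
PW = 23.29 + 5.61 + 8.98 + 7.16 + 0.77 = 45.81 ≈ 45.8 mm.
Rainfall = ε × PW = 0.52 × 45.8 = 23.8 mm.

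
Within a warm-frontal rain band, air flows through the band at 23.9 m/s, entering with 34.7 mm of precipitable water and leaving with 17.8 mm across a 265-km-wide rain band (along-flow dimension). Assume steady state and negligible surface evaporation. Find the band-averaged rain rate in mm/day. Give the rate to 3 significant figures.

R ≈ 132 mm/day

Column moisture flux per unit crosswind length is F = V × PW.
Inflow: F_in = 23.9 × 34.7 = 829.33 mm·m/s
Outflow: F_out = 23.9 × 17.8 = 425.42 mm·m/s
Steady-state rate R = (F_in − F_out)/L = (829.33 − 425.42) / 265000 m = 1.524e-03 mm/s.
R = 1.524e-03 × 3600 × 24 = 132 mm/day.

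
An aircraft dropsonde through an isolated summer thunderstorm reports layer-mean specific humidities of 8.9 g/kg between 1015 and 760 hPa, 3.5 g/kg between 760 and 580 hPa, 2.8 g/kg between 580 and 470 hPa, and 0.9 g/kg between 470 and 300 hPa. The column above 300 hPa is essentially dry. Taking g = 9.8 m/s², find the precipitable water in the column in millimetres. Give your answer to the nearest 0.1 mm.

PW ≈ 34.3 mm

Precipitable water is the column-integrated vapour mass per unit area: PW = (1/g) Σ q̄ Δp, with q in kg/kg and Δp in Pa (1 kg/m² of water = 1 mm).
Layer 1015–760 hPa: Δp = 255 hPa = 25500 Pa, q̄ = 0.0089 kg/kg → 0.0089 × 25500 / 9.8 = 23.16 mm
Layer 760–580 hPa: Δp = 180 hPa = 18000 Pa, q̄ = 0.0035 kg/kg → 0.0035 × 18000 / 9.8 = 6.43 mm
Layer 580–470 hPa: Δp = 110 hPa = 11000 Pa, q̄ = 0.0028 kg/kg → 0.0028 × 11000 / 9.8 = 3.14 mm
Layer 470–300 hPa: Δp = 170 hPa = 17000 Pa, q̄ = 0.0009 kg/kg → 0.0009 × 17000 / 9.8 = 1.56 mm
PW = 23.16 + 6.43 + 3.14 + 1.56 = 34.29 ≈ 34.3 mm.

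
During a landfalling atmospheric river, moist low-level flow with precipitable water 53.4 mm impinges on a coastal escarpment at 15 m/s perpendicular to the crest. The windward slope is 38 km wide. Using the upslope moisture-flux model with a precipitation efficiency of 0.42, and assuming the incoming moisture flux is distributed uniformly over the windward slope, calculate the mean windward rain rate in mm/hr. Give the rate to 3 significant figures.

Incoming column moisture flux per unit ridge length: F = V × PW = 15 × 53.4 = 801 mm·m/s.
Spread over the 38 km slope with efficiency ε = 0.42: R = ε·F/W = 0.42 × 801 / 38000 m = 8.853e-03 mm/s.
R = 8.853e-03 × 3600 = 31.9 mm/hr.

R ≈ 31.9 mm/hr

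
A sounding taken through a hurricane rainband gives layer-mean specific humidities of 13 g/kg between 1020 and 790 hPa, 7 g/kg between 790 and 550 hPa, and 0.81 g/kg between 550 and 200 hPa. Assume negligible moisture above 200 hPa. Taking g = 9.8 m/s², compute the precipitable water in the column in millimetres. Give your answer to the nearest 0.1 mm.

PW ≈ 50.5 mm

Precipitable water is the column-integrated vapour mass per unit area: PW = (1/g) Σ q̄ Δp, with q in kg/kg and Δp in Pa (1 kg/m² of water = 1 mm).
Layer 1020–790 hPa: Δp = 230 hPa = 23000 Pa, q̄ = 0.013 kg/kg → 0.013 × 23000 / 9.8 = 30.51 mm
Layer 790–550 hPa: Δp = 240 hPa = 24000 Pa, q̄ = 0.007 kg/kg → 0.007 × 24000 / 9.8 = 17.14 mm
Layer 550–200 hPa: Δp = 350 hPa = 35000 Pa, q̄ = 0.00081 kg/kg → 0.00081 × 35000 / 9.8 = 2.89 mm
PW = 30.51 + 17.14 + 2.89 = 50.54 ≈ 50.5 mm.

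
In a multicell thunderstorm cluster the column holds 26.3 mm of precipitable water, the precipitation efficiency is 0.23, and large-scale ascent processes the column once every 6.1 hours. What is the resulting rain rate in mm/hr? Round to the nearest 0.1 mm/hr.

R ≈ 1.0 mm/hr

Each overturning extracts ε × PW = 0.23 × 26.3 = 6.049 mm.
Rate = ε·PW / τ = 6.049 / 6.1 h = 1.0 mm/hr.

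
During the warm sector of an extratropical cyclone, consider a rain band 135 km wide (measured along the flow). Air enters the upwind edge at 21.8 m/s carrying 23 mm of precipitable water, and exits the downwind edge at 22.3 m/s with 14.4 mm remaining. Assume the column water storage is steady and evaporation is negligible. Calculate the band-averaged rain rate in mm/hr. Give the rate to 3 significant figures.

R ≈ 4.81 mm/hr

Column moisture flux per unit crosswind length is F = V × PW.
Inflow: F_in = 21.8 × 23 = 501.4 mm·m/s
Outflow: F_out = 22.3 × 14.4 = 321.12 mm·m/s
Steady-state rate R = (F_in − F_out)/L = (501.4 − 321.12) / 135000 m = 1.335e-03 mm/s.
R = 1.335e-03 × 3600 = 4.81 mm/hr.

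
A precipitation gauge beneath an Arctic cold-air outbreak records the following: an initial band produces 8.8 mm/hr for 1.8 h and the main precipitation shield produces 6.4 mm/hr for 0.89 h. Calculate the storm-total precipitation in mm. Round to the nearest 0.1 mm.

total ≈ 21.5 mm

Total = Σ Rᵢ Δtᵢ = 8.8 × 1.8 + 6.4 × 0.89
      = 15.84 + 5.696 = 21.5 mm.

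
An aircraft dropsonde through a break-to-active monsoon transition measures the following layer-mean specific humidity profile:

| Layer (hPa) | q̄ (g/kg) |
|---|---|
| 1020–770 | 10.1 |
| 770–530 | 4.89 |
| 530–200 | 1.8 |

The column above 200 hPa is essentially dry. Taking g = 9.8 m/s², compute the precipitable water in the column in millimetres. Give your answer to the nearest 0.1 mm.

Precipitable water is the column-integrated vapour mass per unit area: PW = (1/g) Σ q̄ Δp, with q in kg/kg and Δp in Pa (1 kg/m² of water = 1 mm).
Layer 1020–770 hPa: Δp = 250 hPa = 25000 Pa, q̄ = 0.0101 kg/kg → 0.0101 × 25000 / 9.8 = 25.77 mm
Layer 770–530 hPa: Δp = 240 hPa = 24000 Pa, q̄ = 0.00489 kg/kg → 0.00489 × 24000 / 9.8 = 11.98 mm
Layer 530–200 hPa: Δp = 330 hPa = 33000 Pa, q̄ = 0.0018 kg/kg → 0.0018 × 33000 / 9.8 = 6.06 mm
PW = 25.77 + 11.98 + 6.06 = 43.81 ≈ 43.8 mm.

PW ≈ 43.8 mm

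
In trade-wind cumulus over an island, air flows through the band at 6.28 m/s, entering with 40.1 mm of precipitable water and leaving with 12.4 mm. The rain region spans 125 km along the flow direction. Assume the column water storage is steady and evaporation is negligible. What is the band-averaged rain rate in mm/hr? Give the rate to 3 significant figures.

R ≈ 5.01 mm/hr

Column moisture flux per unit crosswind length is F = V × PW.
Inflow: F_in = 6.28 × 40.1 = 251.828 mm·m/s
Outflow: F_out = 6.28 × 12.4 = 77.872 mm·m/s
Steady-state rate R = (F_in − F_out)/L = (251.828 − 77.872) / 125000 m = 1.392e-03 mm/s.
R = 1.392e-03 × 3600 = 5.01 mm/hr.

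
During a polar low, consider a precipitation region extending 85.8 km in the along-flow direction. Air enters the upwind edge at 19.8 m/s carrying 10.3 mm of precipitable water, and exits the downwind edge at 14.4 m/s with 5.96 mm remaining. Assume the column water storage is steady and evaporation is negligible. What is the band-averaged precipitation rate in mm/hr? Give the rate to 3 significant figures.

R ≈ 4.96 mm/hr

Column moisture flux per unit crosswind length is F = V × PW.
Inflow: F_in = 19.8 × 10.3 = 203.94 mm·m/s
Outflow: F_out = 14.4 × 5.96 = 85.824 mm·m/s
Steady-state rate R = (F_in − F_out)/L = (203.94 − 85.824) / 85800 m = 1.377e-03 mm/s.
R = 1.377e-03 × 3600 = 4.96 mm/hr.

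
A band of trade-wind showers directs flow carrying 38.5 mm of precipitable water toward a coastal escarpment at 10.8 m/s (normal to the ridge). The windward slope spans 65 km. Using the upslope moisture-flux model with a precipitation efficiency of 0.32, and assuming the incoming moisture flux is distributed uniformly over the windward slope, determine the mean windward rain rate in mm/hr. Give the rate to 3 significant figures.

R ≈ 7.37 mm/hr

Incoming column moisture flux per unit ridge length: F = V × PW = 10.8 × 38.5 = 415.8 mm·m/s.
Spread over the 65 km slope with efficiency ε = 0.32: R = ε·F/W = 0.32 × 415.8 / 65000 m = 2.047e-03 mm/s.
R = 2.047e-03 × 3600 = 7.37 mm/hr.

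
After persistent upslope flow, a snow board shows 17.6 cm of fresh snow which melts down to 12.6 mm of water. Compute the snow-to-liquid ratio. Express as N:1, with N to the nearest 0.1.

ratio ≈ 14.0

Ratio = snow depth / SWE = 176 mm / 12.6 mm = 14.0, i.e. 14.0:1.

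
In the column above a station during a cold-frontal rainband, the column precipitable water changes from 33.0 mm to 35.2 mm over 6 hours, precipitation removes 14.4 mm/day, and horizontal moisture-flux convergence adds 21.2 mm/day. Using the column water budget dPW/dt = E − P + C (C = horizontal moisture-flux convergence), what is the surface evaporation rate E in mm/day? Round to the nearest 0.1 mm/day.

dPW/dt = (35.2 − 33.0) mm / (6/24 day) = +8.800 mm/day.
E = dPW/dt + P − C = (+8.800) + 14.4 − (21.2) = 2.0 mm/day.

E ≈ 2.0 mm/day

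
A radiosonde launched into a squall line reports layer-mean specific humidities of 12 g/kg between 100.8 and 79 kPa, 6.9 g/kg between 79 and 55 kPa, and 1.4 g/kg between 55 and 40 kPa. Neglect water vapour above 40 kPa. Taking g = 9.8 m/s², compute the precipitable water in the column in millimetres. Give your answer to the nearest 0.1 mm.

PW ≈ 45.7 mm

Precipitable water is the column-integrated vapour mass per unit area: PW = (1/g) Σ q̄ Δp, with q in kg/kg and Δp in Pa (1 kg/m² of water = 1 mm).
Layer 100.8–79 kPa: Δp = 218 hPa = 21800 Pa, q̄ = 0.012 kg/kg → 0.012 × 21800 / 9.8 = 26.69 mm
Layer 79–55 kPa: Δp = 240 hPa = 24000 Pa, q̄ = 0.0069 kg/kg → 0.0069 × 24000 / 9.8 = 16.90 mm
Layer 55–40 kPa: Δp = 150 hPa = 15000 Pa, q̄ = 0.0014 kg/kg → 0.0014 × 15000 / 9.8 = 2.14 mm
PW = 26.69 + 16.90 + 2.14 = 45.73 ≈ 45.7 mm.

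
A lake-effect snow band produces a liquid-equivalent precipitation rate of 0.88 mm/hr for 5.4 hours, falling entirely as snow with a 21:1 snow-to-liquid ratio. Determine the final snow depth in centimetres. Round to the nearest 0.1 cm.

Liquid-equivalent depth = 0.88 × 5.4 = 4.752 mm.
Snow depth = 4.752 mm × 21 = 99.792 mm = 10.0 cm.

snow depth ≈ 10.0 cm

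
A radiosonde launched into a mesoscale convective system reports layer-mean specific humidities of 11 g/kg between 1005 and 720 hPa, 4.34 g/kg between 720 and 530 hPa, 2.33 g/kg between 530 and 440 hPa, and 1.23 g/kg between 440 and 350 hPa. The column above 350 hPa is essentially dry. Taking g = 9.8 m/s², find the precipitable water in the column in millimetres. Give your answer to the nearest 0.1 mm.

PW ≈ 43.7 mm

Precipitable water is the column-integrated vapour mass per unit area: PW = (1/g) Σ q̄ Δp, with q in kg/kg and Δp in Pa (1 kg/m² of water = 1 mm).
Layer 1005–720 hPa: Δp = 285 hPa = 28500 Pa, q̄ = 0.011 kg/kg → 0.011 × 28500 / 9.8 = 31.99 mm
Layer 720–530 hPa: Δp = 190 hPa = 19000 Pa, q̄ = 0.00434 kg/kg → 0.00434 × 19000 / 9.8 = 8.41 mm
Layer 530–440 hPa: Δp = 90 hPa = 9000 Pa, q̄ = 0.00233 kg/kg → 0.00233 × 9000 / 9.8 = 2.14 mm
Layer 440–350 hPa: Δp = 90 hPa = 9000 Pa, q̄ = 0.00123 kg/kg → 0.00123 × 9000 / 9.8 = 1.13 mm
PW = 31.99 + 8.41 + 2.14 + 1.13 = 43.67 ≈ 43.7 mm.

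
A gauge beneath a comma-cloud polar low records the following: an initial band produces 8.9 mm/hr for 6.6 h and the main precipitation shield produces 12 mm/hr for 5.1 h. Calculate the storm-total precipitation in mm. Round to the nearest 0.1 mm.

Total = Σ Rᵢ Δtᵢ = 8.9 × 6.6 + 12 × 5.1
      = 58.74 + 61.2 = 119.9 mm.

total ≈ 119.9 mm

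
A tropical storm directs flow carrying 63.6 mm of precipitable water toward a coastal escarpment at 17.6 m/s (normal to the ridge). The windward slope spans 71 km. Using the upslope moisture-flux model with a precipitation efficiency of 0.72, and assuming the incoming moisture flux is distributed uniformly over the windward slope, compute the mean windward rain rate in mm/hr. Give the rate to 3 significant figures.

Incoming column moisture flux per unit ridge length: F = V × PW = 17.6 × 63.6 = 1119.36 mm·m/s.
Spread over the 71 km slope with efficiency ε = 0.72: R = ε·F/W = 0.72 × 1119.36 / 71000 m = 1.135e-02 mm/s.
R = 1.135e-02 × 3600 = 40.9 mm/hr.

R ≈ 40.9 mm/hr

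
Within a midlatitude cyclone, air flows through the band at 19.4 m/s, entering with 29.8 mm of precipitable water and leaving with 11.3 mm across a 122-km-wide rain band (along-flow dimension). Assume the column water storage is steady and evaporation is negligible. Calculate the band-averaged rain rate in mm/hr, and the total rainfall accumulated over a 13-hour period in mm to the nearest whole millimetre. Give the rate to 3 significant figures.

R ≈ 10.6 mm/hr; total ≈ 138 mm

Column moisture flux per unit crosswind length is F = V × PW.
Inflow: F_in = 19.4 × 29.8 = 578.12 mm·m/s
Outflow: F_out = 19.4 × 11.3 = 219.22 mm·m/s
Steady-state rate R = (F_in − F_out)/L = (578.12 − 219.22) / 122000 m = 2.942e-03 mm/s.
R = 2.942e-03 × 3600 = 10.6 mm/hr.
Over 13 h: total = 10.6 × 13 = 137.8 ≈ 138 mm.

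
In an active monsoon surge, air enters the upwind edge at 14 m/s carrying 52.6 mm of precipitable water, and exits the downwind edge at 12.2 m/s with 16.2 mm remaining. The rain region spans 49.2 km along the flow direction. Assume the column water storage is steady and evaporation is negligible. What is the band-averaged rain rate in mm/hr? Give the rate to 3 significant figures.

R ≈ 39.4 mm/hr

Column moisture flux per unit crosswind length is F = V × PW.
Inflow: F_in = 14 × 52.6 = 736.4 mm·m/s
Outflow: F_out = 12.2 × 16.2 = 197.64 mm·m/s
Steady-state rate R = (F_in − F_out)/L = (736.4 − 197.64) / 49200 m = 1.095e-02 mm/s.
R = 1.095e-02 × 3600 = 39.4 mm/hr.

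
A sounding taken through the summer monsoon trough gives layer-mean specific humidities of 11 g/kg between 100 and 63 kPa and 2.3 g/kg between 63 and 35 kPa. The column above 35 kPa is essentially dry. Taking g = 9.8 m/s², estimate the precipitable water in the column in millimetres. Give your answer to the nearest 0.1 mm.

PW ≈ 48.1 mm

Precipitable water is the column-integrated vapour mass per unit area: PW = (1/g) Σ q̄ Δp, with q in kg/kg and Δp in Pa (1 kg/m² of water = 1 mm).
Layer 100–63 kPa: Δp = 370 hPa = 37000 Pa, q̄ = 0.011 kg/kg → 0.011 × 37000 / 9.8 = 41.53 mm
Layer 63–35 kPa: Δp = 280 hPa = 28000 Pa, q̄ = 0.0023 kg/kg → 0.0023 × 28000 / 9.8 = 6.57 mm
PW = 41.53 + 6.57 = 48.10 ≈ 48.1 mm.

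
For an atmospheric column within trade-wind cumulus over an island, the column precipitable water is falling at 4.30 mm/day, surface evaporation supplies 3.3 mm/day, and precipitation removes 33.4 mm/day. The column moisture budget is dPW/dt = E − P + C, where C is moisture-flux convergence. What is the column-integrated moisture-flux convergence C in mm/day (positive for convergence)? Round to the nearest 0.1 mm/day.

C ≈ 25.8 mm/day

dPW/dt = -4.30 mm/day.
C = dPW/dt − E + P = (-4.30) − 3.3 + 33.4 = 25.8 mm/day.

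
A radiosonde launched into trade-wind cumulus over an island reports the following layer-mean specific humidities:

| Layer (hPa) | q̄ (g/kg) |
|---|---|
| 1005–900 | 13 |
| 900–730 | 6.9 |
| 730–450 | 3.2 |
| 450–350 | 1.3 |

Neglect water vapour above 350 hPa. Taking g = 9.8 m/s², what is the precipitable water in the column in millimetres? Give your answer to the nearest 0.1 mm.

Precipitable water is the column-integrated vapour mass per unit area: PW = (1/g) Σ q̄ Δp, with q in kg/kg and Δp in Pa (1 kg/m² of water = 1 mm).
Layer 1005–900 hPa: Δp = 105 hPa = 10500 Pa, q̄ = 0.013 kg/kg → 0.013 × 10500 / 9.8 = 13.93 mm
Layer 900–730 hPa: Δp = 170 hPa = 17000 Pa, q̄ = 0.0069 kg/kg → 0.0069 × 17000 / 9.8 = 11.97 mm
Layer 730–450 hPa: Δp = 280 hPa = 28000 Pa, q̄ = 0.0032 kg/kg → 0.0032 × 28000 / 9.8 = 9.14 mm
Layer 450–350 hPa: Δp = 100 hPa = 10000 Pa, q̄ = 0.0013 kg/kg → 0.0013 × 10000 / 9.8 = 1.33 mm
PW = 13.93 + 11.97 + 9.14 + 1.33 = 36.37 ≈ 36.4 mm.

PW ≈ 36.4 mm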